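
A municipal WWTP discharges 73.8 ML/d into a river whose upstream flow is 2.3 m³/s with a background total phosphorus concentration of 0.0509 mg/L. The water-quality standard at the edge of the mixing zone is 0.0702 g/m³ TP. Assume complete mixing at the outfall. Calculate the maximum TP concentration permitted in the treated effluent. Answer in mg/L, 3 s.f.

73.8 ML/d = 0.8542 m³/s.
Mass balance: 0.0702·3.154 = 0.8542·Cₑ + 2.3·0.0509.
Cₑ = (0.2214 − 0.1171) / 0.8542 = 0.1222 mg/L.

0.122 mg/L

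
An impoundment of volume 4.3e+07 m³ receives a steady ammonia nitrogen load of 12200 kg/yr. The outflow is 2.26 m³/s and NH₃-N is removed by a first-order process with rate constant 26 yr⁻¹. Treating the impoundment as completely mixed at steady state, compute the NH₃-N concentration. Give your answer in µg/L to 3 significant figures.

10.3 µg/L

Outflow Q = 2.26 m³/s × 3.156e+07 s/yr = 7.132e+07 m³/yr.
Steady-state CSTR mass balance: W = Q·C + k·V·C, so C = W/(Q + kV).
Q + kV = 7.132e+07 + 26·4.3e+07 = 1.189e+09 m³/yr.
C = 12200/1.189e+09 = 1.026e-05 kg/m³ = 0.01026 mg/L = 10.26 µg/L.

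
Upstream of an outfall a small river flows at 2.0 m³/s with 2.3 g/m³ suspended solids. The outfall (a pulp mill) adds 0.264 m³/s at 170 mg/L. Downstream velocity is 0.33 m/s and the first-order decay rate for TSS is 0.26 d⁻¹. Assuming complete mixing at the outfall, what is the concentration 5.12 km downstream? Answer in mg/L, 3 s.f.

20.9 mg/L

After complete mixing, C₀ = (0.264·170 + 2·2.3) / 2.264 = 21.86 mg/L.
Travel time t = 5120 m / 0.33 m/s = 1.552e+04 s = 0.1796 d.
C = 21.86·exp(−0.26·0.1796) = 21.86·0.9544 = 20.86 mg/L.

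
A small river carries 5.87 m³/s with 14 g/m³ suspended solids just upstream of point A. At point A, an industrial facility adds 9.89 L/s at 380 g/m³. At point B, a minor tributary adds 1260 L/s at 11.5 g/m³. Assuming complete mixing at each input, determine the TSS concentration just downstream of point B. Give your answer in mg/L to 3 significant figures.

9.89 L/s = 0.00989 m³/s.
After input A: C = (5.87·14 + 0.00989·380) / 5.88 = 14.62 mg/L.
1260 L/s = 1.26 m³/s.
After input B: C = (5.88·14.62 + 1.26·11.5) / 7.14 = 14.07 mg/L.

14.1 mg/L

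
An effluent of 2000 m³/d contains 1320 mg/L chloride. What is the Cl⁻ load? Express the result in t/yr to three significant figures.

2000 m³/d = 0.02315 m³/s.
Mass flux = Q·C = 0.02315 m³/s × 1320 g/m³ = 30.56 g/s.
= 30.56 g/s × 31.56 = 964.3 t/yr.

964 t/yr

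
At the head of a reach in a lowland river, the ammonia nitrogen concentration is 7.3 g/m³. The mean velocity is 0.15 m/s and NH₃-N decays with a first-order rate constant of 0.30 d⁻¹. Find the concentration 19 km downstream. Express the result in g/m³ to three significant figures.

4.70 g/m³

Travel time t = 19 km / 0.15 m/s = 1.9e+04/0.15 = 1.267e+05 s = 1.466 d.
First-order decay: C = 7.3·exp(−0.30·1.466) = 7.3·0.6442 = 4.702 g/m³.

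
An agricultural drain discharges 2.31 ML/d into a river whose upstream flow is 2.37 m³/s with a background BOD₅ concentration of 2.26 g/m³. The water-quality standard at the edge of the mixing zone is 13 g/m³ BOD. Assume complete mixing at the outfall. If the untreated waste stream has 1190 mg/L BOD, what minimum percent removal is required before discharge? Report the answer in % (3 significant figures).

18.9 %

2.31 ML/d = 0.02674 m³/s.
Mass balance: 13·2.397 = 0.02674·Cₑ + 2.37·2.26.
Cₑ = (31.16 − 5.356) / 0.02674 = 965 mg/L.
Required removal = 1 − 965/1190 = 18.9 %.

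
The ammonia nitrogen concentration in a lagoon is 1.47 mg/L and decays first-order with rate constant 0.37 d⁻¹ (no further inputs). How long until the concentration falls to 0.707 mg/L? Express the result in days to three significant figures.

1.98 d

t = ln(C₀/C)/k = ln(1.47/0.707)/0.37 = 0.732/0.37 = 1.978 d.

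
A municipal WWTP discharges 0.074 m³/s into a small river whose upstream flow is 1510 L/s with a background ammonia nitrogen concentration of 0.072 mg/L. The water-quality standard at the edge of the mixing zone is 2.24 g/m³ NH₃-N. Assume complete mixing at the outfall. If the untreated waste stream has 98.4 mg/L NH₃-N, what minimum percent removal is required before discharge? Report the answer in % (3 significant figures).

52.8 %

1510 L/s = 1.51 m³/s.
Mass balance: 2.24·1.584 = 0.074·Cₑ + 1.51·0.072.
Cₑ = (3.548 − 0.1087) / 0.074 = 46.48 mg/L.
Required removal = 1 − 46.48/98.4 = 52.77 %.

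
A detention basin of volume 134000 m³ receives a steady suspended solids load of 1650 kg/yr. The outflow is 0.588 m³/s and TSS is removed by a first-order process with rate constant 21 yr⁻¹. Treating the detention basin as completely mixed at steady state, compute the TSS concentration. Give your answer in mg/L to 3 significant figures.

0.0772 mg/L

Outflow Q = 0.588 m³/s × 3.156e+07 s/yr = 1.856e+07 m³/yr.
Steady-state CSTR mass balance: W = Q·C + k·V·C, so C = W/(Q + kV).
Q + kV = 1.856e+07 + 21·134000 = 2.137e+07 m³/yr.
C = 1650/2.137e+07 = 7.721e-05 kg/m³ = 0.07721 mg/L.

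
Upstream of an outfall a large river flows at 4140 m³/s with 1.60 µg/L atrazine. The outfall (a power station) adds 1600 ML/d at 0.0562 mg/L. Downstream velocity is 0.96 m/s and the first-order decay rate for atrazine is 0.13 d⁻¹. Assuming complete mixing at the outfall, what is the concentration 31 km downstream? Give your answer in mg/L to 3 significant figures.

1600 ML/d = 18.52 m³/s.
1.60 µg/L = 0.0016 mg/L.
After complete mixing, C₀ = (18.52·0.0562 + 4140·0.0016) / 4159 = 0.001843 mg/L.
Travel time t = 3.1e+04 m / 0.96 m/s = 3.229e+04 s = 0.3737 d.
C = 0.001843·exp(−0.13·0.3737) = 0.001843·0.9526 = 0.001756 mg/L.

0.00176 mg/L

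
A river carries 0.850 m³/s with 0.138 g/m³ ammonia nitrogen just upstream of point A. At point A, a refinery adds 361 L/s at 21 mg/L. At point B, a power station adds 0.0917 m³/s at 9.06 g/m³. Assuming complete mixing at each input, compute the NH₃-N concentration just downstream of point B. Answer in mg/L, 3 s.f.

6.55 mg/L

361 L/s = 0.361 m³/s.
After input A: C = (0.85·0.138 + 0.361·21) / 1.211 = 6.357 mg/L.
After input B: C = (1.211·6.357 + 0.0917·9.06) / 1.303 = 6.547 mg/L.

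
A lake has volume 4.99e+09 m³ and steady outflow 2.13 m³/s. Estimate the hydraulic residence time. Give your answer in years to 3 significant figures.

74.2 yr

Q = 2.13 m³/s × 3.156e+07 s/yr = 6.722e+07 m³/yr.
Hydraulic residence time τ = V/Q = 4.99e+09/6.722e+07 = 74.24 yr.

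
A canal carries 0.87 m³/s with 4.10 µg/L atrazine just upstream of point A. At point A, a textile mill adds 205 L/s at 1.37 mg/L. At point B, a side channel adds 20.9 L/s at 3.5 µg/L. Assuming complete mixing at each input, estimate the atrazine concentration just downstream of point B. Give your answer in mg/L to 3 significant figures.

0.260 mg/L

4.10 µg/L = 0.0041 mg/L.
205 L/s = 0.205 m³/s.
After input A: C = (0.87·0.0041 + 0.205·1.37) / 1.075 = 0.2646 mg/L.
20.9 L/s = 0.0209 m³/s.
3.5 µg/L = 0.0035 mg/L.
After input B: C = (1.075·0.2646 + 0.0209·0.0035) / 1.096 = 0.2596 mg/L.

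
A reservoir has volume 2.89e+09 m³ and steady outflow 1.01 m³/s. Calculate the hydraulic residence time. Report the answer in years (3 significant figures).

Q = 1.01 m³/s × 3.156e+07 s/yr = 3.187e+07 m³/yr.
Hydraulic residence time τ = V/Q = 2.89e+09/3.187e+07 = 90.67 yr.

90.7 yr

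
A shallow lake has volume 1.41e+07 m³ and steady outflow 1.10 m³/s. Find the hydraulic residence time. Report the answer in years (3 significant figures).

0.406 yr

Q = 1.10 m³/s × 3.156e+07 s/yr = 3.471e+07 m³/yr.
Hydraulic residence time τ = V/Q = 1.41e+07/3.471e+07 = 0.4062 yr.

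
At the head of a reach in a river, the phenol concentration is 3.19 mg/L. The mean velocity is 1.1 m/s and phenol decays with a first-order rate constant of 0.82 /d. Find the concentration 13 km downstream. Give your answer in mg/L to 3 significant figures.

2.85 mg/L

Travel time t = 13 km / 1.1 m/s = 1.3e+04/1.1 = 1.182e+04 s = 0.1368 d.
First-order decay: C = 3.19·exp(−0.82·0.1368) = 3.19·0.8939 = 2.852 mg/L.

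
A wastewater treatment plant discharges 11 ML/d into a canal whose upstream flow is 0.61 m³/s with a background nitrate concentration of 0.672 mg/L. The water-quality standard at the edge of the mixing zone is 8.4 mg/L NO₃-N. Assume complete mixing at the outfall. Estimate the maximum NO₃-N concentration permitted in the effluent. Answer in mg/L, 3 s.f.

11 ML/d = 0.1273 m³/s.
Mass balance: 8.4·0.7373 = 0.1273·Cₑ + 0.61·0.672.
Cₑ = (6.193 − 0.4099) / 0.1273 = 45.43 mg/L.

45.4 mg/L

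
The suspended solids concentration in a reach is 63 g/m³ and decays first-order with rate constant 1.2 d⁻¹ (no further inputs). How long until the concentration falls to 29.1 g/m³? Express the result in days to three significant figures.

0.644 d

t = ln(C₀/C)/k = ln(63/29.1)/1.2 = 0.7724/1.2 = 0.6437 d.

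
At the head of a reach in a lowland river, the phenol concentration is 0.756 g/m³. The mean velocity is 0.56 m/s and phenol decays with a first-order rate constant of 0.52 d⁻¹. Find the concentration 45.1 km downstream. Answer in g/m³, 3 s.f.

Travel time t = 45.1 km / 0.56 m/s = 4.51e+04/0.56 = 8.054e+04 s = 0.9321 d.
First-order decay: C = 0.756·exp(−0.52·0.9321) = 0.756·0.6159 = 0.4656 g/m³.

0.466 g/m³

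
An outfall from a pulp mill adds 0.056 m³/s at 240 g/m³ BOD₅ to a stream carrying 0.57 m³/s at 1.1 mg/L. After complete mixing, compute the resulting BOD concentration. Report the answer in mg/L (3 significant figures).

By mass balance at complete mixing, C = (0.056·240 + 0.57·1.1) / (0.056 + 0.57) = 14.07/0.626 = 22.47 mg/L.

22.5 mg/L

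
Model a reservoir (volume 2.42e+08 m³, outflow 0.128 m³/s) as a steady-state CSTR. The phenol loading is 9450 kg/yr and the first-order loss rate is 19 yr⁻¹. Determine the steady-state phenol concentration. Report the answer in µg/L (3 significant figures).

2.05 µg/L

Outflow Q = 0.128 m³/s × 3.156e+07 s/yr = 4.039e+06 m³/yr.
Steady-state CSTR mass balance: W = Q·C + k·V·C, so C = W/(Q + kV).
Q + kV = 4.039e+06 + 19·2.42e+08 = 4.602e+09 m³/yr.
C = 9450/4.602e+09 = 2.053e-06 kg/m³ = 0.002053 mg/L = 2.053 µg/L.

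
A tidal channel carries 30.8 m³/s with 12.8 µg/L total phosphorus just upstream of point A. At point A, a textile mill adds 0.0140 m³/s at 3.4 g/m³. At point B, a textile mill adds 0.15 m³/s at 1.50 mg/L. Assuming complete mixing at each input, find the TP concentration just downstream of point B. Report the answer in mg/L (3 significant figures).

12.8 µg/L = 0.0128 mg/L.
After input A: C = (30.8·0.0128 + 0.014·3.4) / 30.81 = 0.01434 mg/L.
After input B: C = (30.81·0.01434 + 0.15·1.5) / 30.96 = 0.02154 mg/L.

0.0215 mg/L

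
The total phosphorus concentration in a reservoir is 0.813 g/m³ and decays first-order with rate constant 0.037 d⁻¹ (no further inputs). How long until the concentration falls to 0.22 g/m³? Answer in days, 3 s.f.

t = ln(C₀/C)/k = ln(0.813/0.22)/0.037 = 1.307/0.037 = 35.33 d.

35.3 d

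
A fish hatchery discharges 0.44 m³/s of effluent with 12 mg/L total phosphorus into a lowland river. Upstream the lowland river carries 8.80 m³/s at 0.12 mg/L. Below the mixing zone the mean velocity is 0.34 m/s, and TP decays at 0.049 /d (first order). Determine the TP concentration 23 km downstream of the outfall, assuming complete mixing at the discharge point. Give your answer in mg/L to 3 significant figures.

After complete mixing, C₀ = (0.44·12 + 8.8·0.12) / 9.24 = 0.6857 mg/L.
Travel time t = 2.3e+04 m / 0.34 m/s = 6.765e+04 s = 0.783 d.
C = 0.6857·exp(−0.049·0.783) = 0.6857·0.9624 = 0.6599 mg/L.

0.660 mg/L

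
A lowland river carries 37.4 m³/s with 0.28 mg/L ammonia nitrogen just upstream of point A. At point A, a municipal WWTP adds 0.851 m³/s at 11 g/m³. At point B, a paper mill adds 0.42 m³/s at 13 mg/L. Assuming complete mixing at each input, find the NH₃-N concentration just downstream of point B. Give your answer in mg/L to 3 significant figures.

0.654 mg/L

After input A: C = (37.4·0.28 + 0.851·11) / 38.25 = 0.5185 mg/L.
After input B: C = (38.25·0.5185 + 0.42·13) / 38.67 = 0.6541 mg/L.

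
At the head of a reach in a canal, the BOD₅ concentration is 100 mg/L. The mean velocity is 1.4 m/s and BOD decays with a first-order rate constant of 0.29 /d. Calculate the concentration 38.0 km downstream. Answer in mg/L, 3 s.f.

91.3 mg/L

Travel time t = 38.0 km / 1.4 m/s = 3.8e+04/1.4 = 2.714e+04 s = 0.3142 d.
First-order decay: C = 100·exp(−0.29·0.3142) = 100·0.9129 = 91.29 mg/L.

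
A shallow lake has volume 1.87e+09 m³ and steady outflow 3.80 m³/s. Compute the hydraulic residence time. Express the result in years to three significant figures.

15.6 yr

Q = 3.80 m³/s × 3.156e+07 s/yr = 1.199e+08 m³/yr.
Hydraulic residence time τ = V/Q = 1.87e+09/1.199e+08 = 15.59 yr.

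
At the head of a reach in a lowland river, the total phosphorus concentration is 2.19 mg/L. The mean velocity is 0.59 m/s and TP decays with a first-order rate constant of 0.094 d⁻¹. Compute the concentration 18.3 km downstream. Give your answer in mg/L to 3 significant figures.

Travel time t = 18.3 km / 0.59 m/s = 1.83e+04/0.59 = 3.102e+04 s = 0.359 d.
First-order decay: C = 2.19·exp(−0.094·0.359) = 2.19·0.9668 = 2.117 mg/L.

2.12 mg/L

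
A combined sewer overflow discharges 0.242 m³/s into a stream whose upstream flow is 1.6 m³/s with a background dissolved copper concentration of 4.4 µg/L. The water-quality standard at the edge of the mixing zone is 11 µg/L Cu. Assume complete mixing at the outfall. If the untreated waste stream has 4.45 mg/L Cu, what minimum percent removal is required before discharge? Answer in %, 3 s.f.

4.4 µg/L = 0.0044 mg/L.
11 µg/L = 0.011 mg/L.
Mass balance: 0.011·1.842 = 0.242·Cₑ + 1.6·0.0044.
Cₑ = (0.02026 − 0.00704) / 0.242 = 0.05464 mg/L.
Required removal = 1 − 0.05464/4.45 = 98.77 %.

98.8 %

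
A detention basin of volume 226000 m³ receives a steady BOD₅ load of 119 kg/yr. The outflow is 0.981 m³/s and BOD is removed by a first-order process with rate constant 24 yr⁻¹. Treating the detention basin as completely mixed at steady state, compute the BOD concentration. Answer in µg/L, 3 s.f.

3.27 µg/L

Outflow Q = 0.981 m³/s × 3.156e+07 s/yr = 3.096e+07 m³/yr.
Steady-state CSTR mass balance: W = Q·C + k·V·C, so C = W/(Q + kV).
Q + kV = 3.096e+07 + 24·226000 = 3.638e+07 m³/yr.
C = 119/3.638e+07 = 3.271e-06 kg/m³ = 0.003271 mg/L = 3.271 µg/L.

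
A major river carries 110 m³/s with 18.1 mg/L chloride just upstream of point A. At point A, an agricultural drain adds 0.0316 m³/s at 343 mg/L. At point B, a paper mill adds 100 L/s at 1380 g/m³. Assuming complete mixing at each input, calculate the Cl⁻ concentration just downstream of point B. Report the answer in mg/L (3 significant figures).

19.4 mg/L

After input A: C = (110·18.1 + 0.0316·343) / 110 = 18.19 mg/L.
100 L/s = 0.1 m³/s.
After input B: C = (110·18.19 + 0.1·1380) / 110.1 = 19.43 mg/L.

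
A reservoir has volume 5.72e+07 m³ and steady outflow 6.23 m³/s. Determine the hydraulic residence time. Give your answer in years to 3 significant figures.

Q = 6.23 m³/s × 3.156e+07 s/yr = 1.966e+08 m³/yr.
Hydraulic residence time τ = V/Q = 5.72e+07/1.966e+08 = 0.2909 yr.

0.291 yr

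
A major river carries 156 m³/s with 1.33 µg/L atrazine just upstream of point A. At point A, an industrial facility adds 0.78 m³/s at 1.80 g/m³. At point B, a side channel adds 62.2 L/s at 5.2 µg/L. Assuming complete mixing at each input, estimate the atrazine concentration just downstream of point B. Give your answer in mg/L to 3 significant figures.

1.33 µg/L = 0.00133 mg/L.
After input A: C = (156·0.00133 + 0.78·1.8) / 156.8 = 0.01028 mg/L.
62.2 L/s = 0.0622 m³/s.
5.2 µg/L = 0.0052 mg/L.
After input B: C = (156.8·0.01028 + 0.0622·0.0052) / 156.8 = 0.01028 mg/L.

0.0103 mg/L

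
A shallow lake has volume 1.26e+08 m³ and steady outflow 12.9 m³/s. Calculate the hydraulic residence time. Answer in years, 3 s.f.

Q = 12.9 m³/s × 3.156e+07 s/yr = 4.071e+08 m³/yr.
Hydraulic residence time τ = V/Q = 1.26e+08/4.071e+08 = 0.3095 yr.

0.310 yr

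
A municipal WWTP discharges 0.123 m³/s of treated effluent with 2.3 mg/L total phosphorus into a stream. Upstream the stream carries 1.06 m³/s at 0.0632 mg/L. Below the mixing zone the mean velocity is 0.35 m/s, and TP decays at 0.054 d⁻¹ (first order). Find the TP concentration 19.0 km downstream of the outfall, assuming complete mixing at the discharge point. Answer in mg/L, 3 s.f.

0.286 mg/L

After complete mixing, C₀ = (0.123·2.3 + 1.06·0.0632) / 1.183 = 0.2958 mg/L.
Travel time t = 1.9e+04 m / 0.35 m/s = 5.429e+04 s = 0.6283 d.
C = 0.2958·exp(−0.054·0.6283) = 0.2958·0.9666 = 0.2859 mg/L.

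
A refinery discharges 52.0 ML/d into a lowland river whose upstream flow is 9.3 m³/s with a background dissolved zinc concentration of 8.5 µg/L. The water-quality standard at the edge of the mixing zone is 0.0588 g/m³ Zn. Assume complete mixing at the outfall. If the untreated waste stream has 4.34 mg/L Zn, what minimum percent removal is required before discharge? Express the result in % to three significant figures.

52.0 ML/d = 0.6019 m³/s.
8.5 µg/L = 0.0085 mg/L.
Mass balance: 0.0588·9.902 = 0.6019·Cₑ + 9.3·0.0085.
Cₑ = (0.5822 − 0.07905) / 0.6019 = 0.8361 mg/L.
Required removal = 1 − 0.8361/4.34 = 80.74 %.

80.7 %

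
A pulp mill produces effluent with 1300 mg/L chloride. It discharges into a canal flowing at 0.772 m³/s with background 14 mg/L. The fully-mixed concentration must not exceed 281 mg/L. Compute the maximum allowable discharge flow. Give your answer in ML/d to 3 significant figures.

Mass balance at complete mixing: C_std·(Q_w + Q_r) = Q_w·C_e + Q_r·C_b.
Rearranging, Q_w = Q_r·(C_std − C_b)/(C_e − C_std) = 0.772·(281 − 14) / (1300 − 281) = 0.2023 m³/s.
= 17.48 ML/d.

17.5 ML/d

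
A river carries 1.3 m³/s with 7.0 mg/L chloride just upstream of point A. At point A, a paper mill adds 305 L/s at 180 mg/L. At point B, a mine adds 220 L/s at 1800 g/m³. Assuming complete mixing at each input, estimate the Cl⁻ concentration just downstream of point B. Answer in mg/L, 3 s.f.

252 mg/L

305 L/s = 0.305 m³/s.
After input A: C = (1.3·7 + 0.305·180) / 1.605 = 39.88 mg/L.
220 L/s = 0.22 m³/s.
After input B: C = (1.605·39.88 + 0.22·1800) / 1.825 = 252.1 mg/L.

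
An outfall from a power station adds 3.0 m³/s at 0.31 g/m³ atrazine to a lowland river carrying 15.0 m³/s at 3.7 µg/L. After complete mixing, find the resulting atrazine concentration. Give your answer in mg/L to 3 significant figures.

3.7 µg/L = 0.0037 mg/L.
Conservation of mass across the mixing zone: C = (3·0.31 + 15·0.0037) / (3 + 15) = 0.9855/18 = 0.05475 mg/L.

0.0547 mg/L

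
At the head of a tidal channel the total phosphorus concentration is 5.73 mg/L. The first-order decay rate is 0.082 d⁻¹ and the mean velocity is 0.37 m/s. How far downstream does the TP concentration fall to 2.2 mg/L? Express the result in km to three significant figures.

373 km

From C = C₀·e^(−kt), t = ln(C₀/C)/k = ln(5.73/2.2)/0.082 = 0.9573/0.082 = 11.67 d.
Distance = v·t = 0.37 m/s × 1.009e+06 s = 3.732e+05 m = 373.2 km.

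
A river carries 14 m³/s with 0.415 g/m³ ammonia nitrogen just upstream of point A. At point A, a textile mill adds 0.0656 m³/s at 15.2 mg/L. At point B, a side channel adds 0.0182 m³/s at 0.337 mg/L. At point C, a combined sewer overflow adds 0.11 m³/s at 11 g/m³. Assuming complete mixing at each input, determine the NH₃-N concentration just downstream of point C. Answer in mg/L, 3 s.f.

After input A: C = (14·0.415 + 0.0656·15.2) / 14.07 = 0.484 mg/L.
After input B: C = (14.07·0.484 + 0.0182·0.337) / 14.08 = 0.4838 mg/L.
After input C: C = (14.08·0.4838 + 0.11·11) / 14.19 = 0.5653 mg/L.

0.565 mg/L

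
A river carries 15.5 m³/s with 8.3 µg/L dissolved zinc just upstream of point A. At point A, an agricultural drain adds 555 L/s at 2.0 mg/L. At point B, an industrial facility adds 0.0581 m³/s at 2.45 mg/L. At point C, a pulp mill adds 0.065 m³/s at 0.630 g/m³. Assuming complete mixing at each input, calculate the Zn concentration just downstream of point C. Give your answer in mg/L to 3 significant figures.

0.0879 mg/L

8.3 µg/L = 0.0083 mg/L.
555 L/s = 0.555 m³/s.
After input A: C = (15.5·0.0083 + 0.555·2) / 16.05 = 0.07715 mg/L.
After input B: C = (16.05·0.07715 + 0.0581·2.45) / 16.11 = 0.08571 mg/L.
After input C: C = (16.11·0.08571 + 0.065·0.63) / 16.18 = 0.08789 mg/L.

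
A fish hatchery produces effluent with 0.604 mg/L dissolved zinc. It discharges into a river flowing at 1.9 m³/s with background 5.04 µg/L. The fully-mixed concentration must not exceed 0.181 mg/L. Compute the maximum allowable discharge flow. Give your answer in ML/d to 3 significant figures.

5.04 µg/L = 0.00504 mg/L.
Mass balance at complete mixing: C_std·(Q_w + Q_r) = Q_w·C_e + Q_r·C_b.
Rearranging, Q_w = Q_r·(C_std − C_b)/(C_e − C_std) = 1.9·(0.181 − 0.00504) / (0.604 − 0.181) = 0.7904 m³/s.
= 68.29 ML/d.

68.3 ML/d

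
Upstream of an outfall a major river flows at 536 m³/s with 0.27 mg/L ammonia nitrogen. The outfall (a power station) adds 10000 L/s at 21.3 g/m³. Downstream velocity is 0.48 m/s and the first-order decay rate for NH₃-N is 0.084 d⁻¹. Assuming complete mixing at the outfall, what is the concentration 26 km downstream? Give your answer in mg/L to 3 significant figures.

10000 L/s = 10 m³/s.
After complete mixing, C₀ = (10·21.3 + 536·0.27) / 546 = 0.6552 mg/L.
Travel time t = 2.6e+04 m / 0.48 m/s = 5.417e+04 s = 0.6269 d.
C = 0.6552·exp(−0.084·0.6269) = 0.6552·0.9487 = 0.6216 mg/L.

0.622 mg/L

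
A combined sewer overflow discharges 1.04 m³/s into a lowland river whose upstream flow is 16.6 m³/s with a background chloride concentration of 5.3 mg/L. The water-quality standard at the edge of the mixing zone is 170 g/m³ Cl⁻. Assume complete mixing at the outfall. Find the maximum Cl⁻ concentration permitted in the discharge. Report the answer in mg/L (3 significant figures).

2800 mg/L

Mass balance: 170·17.64 = 1.04·Cₑ + 16.6·5.3.
Cₑ = (2999 − 87.98) / 1.04 = 2799 mg/L.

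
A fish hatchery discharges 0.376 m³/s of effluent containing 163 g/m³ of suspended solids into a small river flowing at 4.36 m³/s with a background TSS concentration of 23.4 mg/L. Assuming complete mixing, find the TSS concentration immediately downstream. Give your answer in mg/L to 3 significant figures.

34.5 mg/L

Conservation of mass across the mixing zone: C = (0.376·163 + 4.36·23.4) / (0.376 + 4.36) = 163.3/4.736 = 34.48 mg/L.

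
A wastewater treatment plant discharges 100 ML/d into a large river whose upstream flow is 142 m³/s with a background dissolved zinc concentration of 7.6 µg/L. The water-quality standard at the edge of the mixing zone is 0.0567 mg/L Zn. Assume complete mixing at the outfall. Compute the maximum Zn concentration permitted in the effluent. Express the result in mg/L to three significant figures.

6.08 mg/L

100 ML/d = 1.157 m³/s.
7.6 µg/L = 0.0076 mg/L.
Mass balance: 0.0567·143.2 = 1.157·Cₑ + 142·0.0076.
Cₑ = (8.117 − 1.079) / 1.157 = 6.081 mg/L.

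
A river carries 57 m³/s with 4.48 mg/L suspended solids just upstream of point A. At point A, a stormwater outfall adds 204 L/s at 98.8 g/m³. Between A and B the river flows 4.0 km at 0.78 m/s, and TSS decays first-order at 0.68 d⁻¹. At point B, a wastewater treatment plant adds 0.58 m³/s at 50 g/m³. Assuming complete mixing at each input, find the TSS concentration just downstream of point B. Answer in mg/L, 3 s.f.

204 L/s = 0.204 m³/s.
After input A: C = (57·4.48 + 0.204·98.8) / 57.2 = 4.816 mg/L.
Over the 4.0 km reach to input B (t = 5128 s = 0.05935 d), decay gives C = 4.816·exp(−0.68·0.05935) = 4.626 mg/L.
After input B: C = (57.2·4.626 + 0.58·50) / 57.78 = 5.081 mg/L.

5.08 mg/L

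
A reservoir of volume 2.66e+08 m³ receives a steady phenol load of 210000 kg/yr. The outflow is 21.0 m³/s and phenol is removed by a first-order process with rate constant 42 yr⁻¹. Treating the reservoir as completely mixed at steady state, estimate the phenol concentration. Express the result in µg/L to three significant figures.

17.7 µg/L

Outflow Q = 21.0 m³/s × 3.156e+07 s/yr = 6.627e+08 m³/yr.
Steady-state CSTR mass balance: W = Q·C + k·V·C, so C = W/(Q + kV).
Q + kV = 6.627e+08 + 42·2.66e+08 = 1.183e+10 m³/yr.
C = 210000/1.183e+10 = 1.774e-05 kg/m³ = 0.01774 mg/L = 17.74 µg/L.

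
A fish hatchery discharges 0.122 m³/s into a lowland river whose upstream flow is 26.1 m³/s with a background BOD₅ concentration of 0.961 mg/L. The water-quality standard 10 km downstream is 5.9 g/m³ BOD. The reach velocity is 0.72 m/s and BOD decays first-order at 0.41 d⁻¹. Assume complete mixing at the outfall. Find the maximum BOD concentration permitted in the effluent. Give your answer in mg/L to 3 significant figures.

1150 mg/L

Travel time to the compliance point: t = 1e+04/0.72 = 1.389e+04 s = 0.1608 d; decay factor exp(−0.41·0.1608) = 0.9362.
So the concentration just after mixing may be at most 5.9/0.9362 = 6.302 mg/L.
Mass balance: 6.302·26.22 = 0.122·Cₑ + 26.1·0.961.
Cₑ = (165.2 − 25.08) / 0.122 = 1149 mg/L.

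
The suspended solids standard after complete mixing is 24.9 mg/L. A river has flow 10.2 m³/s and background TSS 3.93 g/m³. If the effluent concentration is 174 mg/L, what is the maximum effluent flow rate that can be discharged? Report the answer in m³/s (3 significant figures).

1.43 m³/s

Mass balance at complete mixing: C_std·(Q_w + Q_r) = Q_w·C_e + Q_r·C_b.
Rearranging, Q_w = Q_r·(C_std − C_b)/(C_e − C_std) = 10.2·(24.9 − 3.93) / (174 − 24.9) = 1.435 m³/s.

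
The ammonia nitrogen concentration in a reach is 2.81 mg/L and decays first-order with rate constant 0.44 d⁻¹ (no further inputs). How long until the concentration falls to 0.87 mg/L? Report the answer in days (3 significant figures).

2.66 d

t = ln(C₀/C)/k = ln(2.81/0.87)/0.44 = 1.172/0.44 = 2.665 d.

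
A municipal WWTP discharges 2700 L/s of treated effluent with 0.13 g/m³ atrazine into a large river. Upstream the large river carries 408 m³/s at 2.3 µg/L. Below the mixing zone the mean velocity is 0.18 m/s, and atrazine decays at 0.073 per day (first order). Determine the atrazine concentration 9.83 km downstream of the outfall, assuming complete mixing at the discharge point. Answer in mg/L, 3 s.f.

2700 L/s = 2.7 m³/s.
2.3 µg/L = 0.0023 mg/L.
After complete mixing, C₀ = (2.7·0.13 + 408·0.0023) / 410.7 = 0.00314 mg/L.
Travel time t = 9830 m / 0.18 m/s = 5.461e+04 s = 0.6321 d.
C = 0.00314·exp(−0.073·0.6321) = 0.00314·0.9549 = 0.002998 mg/L.

0.00300 mg/L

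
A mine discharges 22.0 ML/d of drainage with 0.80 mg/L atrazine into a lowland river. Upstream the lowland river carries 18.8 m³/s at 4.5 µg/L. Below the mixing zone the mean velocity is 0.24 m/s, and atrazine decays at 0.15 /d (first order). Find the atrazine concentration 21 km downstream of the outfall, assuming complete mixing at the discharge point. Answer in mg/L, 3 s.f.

22.0 ML/d = 0.2546 m³/s.
4.5 µg/L = 0.0045 mg/L.
After complete mixing, C₀ = (0.2546·0.8 + 18.8·0.0045) / 19.05 = 0.01513 mg/L.
Travel time t = 2.1e+04 m / 0.24 m/s = 8.75e+04 s = 1.013 d.
C = 0.01513·exp(−0.15·1.013) = 0.01513·0.8591 = 0.013 mg/L.

0.0130 mg/L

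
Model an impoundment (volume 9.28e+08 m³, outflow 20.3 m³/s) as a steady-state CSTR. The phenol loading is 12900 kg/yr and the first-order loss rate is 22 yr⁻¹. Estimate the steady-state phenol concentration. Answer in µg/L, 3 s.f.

Outflow Q = 20.3 m³/s × 3.156e+07 s/yr = 6.406e+08 m³/yr.
Steady-state CSTR mass balance: W = Q·C + k·V·C, so C = W/(Q + kV).
Q + kV = 6.406e+08 + 22·9.28e+08 = 2.106e+10 m³/yr.
C = 12900/2.106e+10 = 6.126e-07 kg/m³ = 0.0006126 mg/L = 0.6126 µg/L.

0.613 µg/L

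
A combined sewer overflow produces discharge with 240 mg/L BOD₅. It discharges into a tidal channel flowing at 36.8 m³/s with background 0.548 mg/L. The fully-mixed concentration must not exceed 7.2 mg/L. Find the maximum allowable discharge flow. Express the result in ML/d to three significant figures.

Mass balance at complete mixing: C_std·(Q_w + Q_r) = Q_w·C_e + Q_r·C_b.
Rearranging, Q_w = Q_r·(C_std − C_b)/(C_e − C_std) = 36.8·(7.2 − 0.548) / (240 − 7.2) = 1.052 m³/s.
= 90.85 ML/d.

90.9 ML/d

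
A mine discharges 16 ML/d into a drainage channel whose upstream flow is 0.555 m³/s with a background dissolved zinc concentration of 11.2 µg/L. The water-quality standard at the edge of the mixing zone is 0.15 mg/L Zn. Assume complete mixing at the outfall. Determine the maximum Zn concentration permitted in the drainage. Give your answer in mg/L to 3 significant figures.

0.566 mg/L

16 ML/d = 0.1852 m³/s.
11.2 µg/L = 0.0112 mg/L.
Mass balance: 0.15·0.7402 = 0.1852·Cₑ + 0.555·0.0112.
Cₑ = (0.111 − 0.006216) / 0.1852 = 0.566 mg/L.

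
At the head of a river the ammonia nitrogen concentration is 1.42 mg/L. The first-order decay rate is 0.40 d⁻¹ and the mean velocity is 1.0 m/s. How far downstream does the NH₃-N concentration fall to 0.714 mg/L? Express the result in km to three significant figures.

From C = C₀·e^(−kt), t = ln(C₀/C)/k = ln(1.42/0.714)/0.40 = 0.6875/0.40 = 1.719 d.
Distance = v·t = 1.0 m/s × 1.485e+05 s = 1.485e+05 m = 148.5 km.

149 km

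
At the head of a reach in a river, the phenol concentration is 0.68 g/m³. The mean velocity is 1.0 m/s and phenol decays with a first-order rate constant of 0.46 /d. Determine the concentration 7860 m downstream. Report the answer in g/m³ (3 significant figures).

0.652 g/m³

Travel time t = 7860 m / 1.0 m/s = 7860/1.0 = 7860 s = 0.09097 d.
First-order decay: C = 0.68·exp(−0.46·0.09097) = 0.68·0.959 = 0.6521 g/m³.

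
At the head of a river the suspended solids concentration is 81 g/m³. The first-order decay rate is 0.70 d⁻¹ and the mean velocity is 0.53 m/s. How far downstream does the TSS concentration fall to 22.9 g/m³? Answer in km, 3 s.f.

From C = C₀·e^(−kt), t = ln(C₀/C)/k = ln(81/22.9)/0.70 = 1.263/0.70 = 1.805 d.
Distance = v·t = 0.53 m/s × 1.559e+05 s = 8.264e+04 m = 82.64 km.

82.6 km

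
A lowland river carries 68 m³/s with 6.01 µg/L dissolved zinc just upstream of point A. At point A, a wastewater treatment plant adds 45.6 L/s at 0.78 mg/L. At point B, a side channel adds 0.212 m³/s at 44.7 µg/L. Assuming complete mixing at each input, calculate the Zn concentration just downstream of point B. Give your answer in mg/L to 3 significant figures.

0.00665 mg/L

6.01 µg/L = 0.00601 mg/L.
45.6 L/s = 0.0456 m³/s.
After input A: C = (68·0.00601 + 0.0456·0.78) / 68.05 = 0.006529 mg/L.
44.7 µg/L = 0.0447 mg/L.
After input B: C = (68.05·0.006529 + 0.212·0.0447) / 68.26 = 0.006647 mg/L.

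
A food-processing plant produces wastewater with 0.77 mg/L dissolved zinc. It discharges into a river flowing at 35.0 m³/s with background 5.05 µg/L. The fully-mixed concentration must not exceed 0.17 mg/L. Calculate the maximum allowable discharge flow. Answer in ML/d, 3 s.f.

5.05 µg/L = 0.00505 mg/L.
Mass balance at complete mixing: C_std·(Q_w + Q_r) = Q_w·C_e + Q_r·C_b.
Rearranging, Q_w = Q_r·(C_std − C_b)/(C_e − C_std) = 35.0·(0.17 − 0.00505) / (0.77 − 0.17) = 9.622 m³/s.
= 831.3 ML/d.

831 ML/d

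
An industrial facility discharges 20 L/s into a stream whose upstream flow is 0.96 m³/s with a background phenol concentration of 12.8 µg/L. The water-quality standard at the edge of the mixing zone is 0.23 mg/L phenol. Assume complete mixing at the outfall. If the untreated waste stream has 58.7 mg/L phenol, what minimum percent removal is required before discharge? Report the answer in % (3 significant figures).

20 L/s = 0.02 m³/s.
12.8 µg/L = 0.0128 mg/L.
Mass balance: 0.23·0.98 = 0.02·Cₑ + 0.96·0.0128.
Cₑ = (0.2254 − 0.01229) / 0.02 = 10.66 mg/L.
Required removal = 1 − 10.66/58.7 = 81.85 %.

81.8 %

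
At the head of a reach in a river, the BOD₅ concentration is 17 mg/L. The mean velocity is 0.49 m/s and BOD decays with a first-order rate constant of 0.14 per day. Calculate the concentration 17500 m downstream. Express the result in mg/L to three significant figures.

16.0 mg/L

Travel time t = 17500 m / 0.49 m/s = 1.75e+04/0.49 = 3.571e+04 s = 0.4134 d.
First-order decay: C = 17·exp(−0.14·0.4134) = 17·0.9438 = 16.04 mg/L.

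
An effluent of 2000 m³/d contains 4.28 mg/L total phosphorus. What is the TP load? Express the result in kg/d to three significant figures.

2000 m³/d = 0.02315 m³/s.
Mass flux = Q·C = 0.02315 m³/s × 4.28 g/m³ = 0.09907 g/s.
= 0.09907 g/s × 86.4 = 8.56 kg/d.

8.56 kg/d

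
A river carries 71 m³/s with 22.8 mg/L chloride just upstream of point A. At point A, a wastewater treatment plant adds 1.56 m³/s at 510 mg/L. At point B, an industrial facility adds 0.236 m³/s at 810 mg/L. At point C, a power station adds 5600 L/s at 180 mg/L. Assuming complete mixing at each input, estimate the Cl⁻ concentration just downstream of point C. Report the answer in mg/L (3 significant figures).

After input A: C = (71·22.8 + 1.56·510) / 72.56 = 33.27 mg/L.
After input B: C = (72.56·33.27 + 0.236·810) / 72.8 = 35.79 mg/L.
5600 L/s = 5.6 m³/s.
After input C: C = (72.8·35.79 + 5.6·180) / 78.4 = 46.09 mg/L.

46.1 mg/L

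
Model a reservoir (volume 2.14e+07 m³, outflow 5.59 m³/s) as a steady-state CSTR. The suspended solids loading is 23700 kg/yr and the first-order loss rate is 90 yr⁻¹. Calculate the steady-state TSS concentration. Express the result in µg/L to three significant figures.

11.3 µg/L

Outflow Q = 5.59 m³/s × 3.156e+07 s/yr = 1.764e+08 m³/yr.
Steady-state CSTR mass balance: W = Q·C + k·V·C, so C = W/(Q + kV).
Q + kV = 1.764e+08 + 90·2.14e+07 = 2.102e+09 m³/yr.
C = 23700/2.102e+09 = 1.127e-05 kg/m³ = 0.01127 mg/L = 11.27 µg/L.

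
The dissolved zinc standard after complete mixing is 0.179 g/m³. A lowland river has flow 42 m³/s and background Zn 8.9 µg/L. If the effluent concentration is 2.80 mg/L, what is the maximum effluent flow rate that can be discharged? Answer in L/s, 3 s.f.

2730 L/s

8.9 µg/L = 0.0089 mg/L.
Mass balance at complete mixing: C_std·(Q_w + Q_r) = Q_w·C_e + Q_r·C_b.
Rearranging, Q_w = Q_r·(C_std − C_b)/(C_e − C_std) = 42·(0.179 − 0.0089) / (2.8 − 0.179) = 2.726 m³/s.
= 2726 L/s.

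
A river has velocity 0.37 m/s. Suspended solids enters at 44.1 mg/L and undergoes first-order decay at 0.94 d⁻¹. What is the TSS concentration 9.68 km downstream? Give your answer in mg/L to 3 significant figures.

Travel time t = 9.68 km / 0.37 m/s = 9680/0.37 = 2.616e+04 s = 0.3028 d.
First-order decay: C = 44.1·exp(−0.94·0.3028) = 44.1·0.7523 = 33.18 mg/L.

33.2 mg/L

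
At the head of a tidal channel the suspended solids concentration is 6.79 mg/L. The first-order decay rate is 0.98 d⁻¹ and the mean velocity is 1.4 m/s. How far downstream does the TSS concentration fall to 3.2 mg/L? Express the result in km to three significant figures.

From C = C₀·e^(−kt), t = ln(C₀/C)/k = ln(6.79/3.2)/0.98 = 0.7523/0.98 = 0.7677 d.
Distance = v·t = 1.4 m/s × 6.633e+04 s = 9.286e+04 m = 92.86 km.

92.9 km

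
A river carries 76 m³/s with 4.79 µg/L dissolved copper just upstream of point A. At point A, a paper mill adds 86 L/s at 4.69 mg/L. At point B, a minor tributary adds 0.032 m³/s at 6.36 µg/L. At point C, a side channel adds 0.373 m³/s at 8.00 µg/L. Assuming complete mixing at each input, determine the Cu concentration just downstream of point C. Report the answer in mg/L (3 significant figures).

0.0101 mg/L

4.79 µg/L = 0.00479 mg/L.
86 L/s = 0.086 m³/s.
After input A: C = (76·0.00479 + 0.086·4.69) / 76.09 = 0.01009 mg/L.
6.36 µg/L = 0.00636 mg/L.
After input B: C = (76.09·0.01009 + 0.032·0.00636) / 76.12 = 0.01008 mg/L.
8.00 µg/L = 0.008 mg/L.
After input C: C = (76.12·0.01008 + 0.373·0.008) / 76.49 = 0.01007 mg/L.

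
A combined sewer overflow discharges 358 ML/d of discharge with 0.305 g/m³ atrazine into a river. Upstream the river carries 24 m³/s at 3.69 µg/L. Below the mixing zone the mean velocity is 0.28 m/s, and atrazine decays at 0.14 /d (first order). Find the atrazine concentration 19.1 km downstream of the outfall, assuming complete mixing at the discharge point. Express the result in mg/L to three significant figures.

0.0430 mg/L

358 ML/d = 4.144 m³/s.
3.69 µg/L = 0.00369 mg/L.
After complete mixing, C₀ = (4.144·0.305 + 24·0.00369) / 28.14 = 0.04805 mg/L.
Travel time t = 1.91e+04 m / 0.28 m/s = 6.821e+04 s = 0.7895 d.
C = 0.04805·exp(−0.14·0.7895) = 0.04805·0.8954 = 0.04302 mg/L.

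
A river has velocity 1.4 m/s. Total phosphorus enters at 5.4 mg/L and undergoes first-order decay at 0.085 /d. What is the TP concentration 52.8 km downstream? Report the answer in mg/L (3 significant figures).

Travel time t = 52.8 km / 1.4 m/s = 5.28e+04/1.4 = 3.771e+04 s = 0.4365 d.
First-order decay: C = 5.4·exp(−0.085·0.4365) = 5.4·0.9636 = 5.203 mg/L.

5.20 mg/L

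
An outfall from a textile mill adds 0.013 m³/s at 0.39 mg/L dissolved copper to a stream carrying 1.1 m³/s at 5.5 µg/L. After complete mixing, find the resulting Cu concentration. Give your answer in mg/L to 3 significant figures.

0.00999 mg/L

5.5 µg/L = 0.0055 mg/L.
Conservation of mass across the mixing zone: C = (0.013·0.39 + 1.1·0.0055) / (0.013 + 1.1) = 0.01112/1.113 = 0.009991 mg/L.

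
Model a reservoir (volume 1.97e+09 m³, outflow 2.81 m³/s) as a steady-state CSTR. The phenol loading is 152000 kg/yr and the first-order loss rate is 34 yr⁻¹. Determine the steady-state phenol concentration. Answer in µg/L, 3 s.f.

Outflow Q = 2.81 m³/s × 3.156e+07 s/yr = 8.868e+07 m³/yr.
Steady-state CSTR mass balance: W = Q·C + k·V·C, so C = W/(Q + kV).
Q + kV = 8.868e+07 + 34·1.97e+09 = 6.707e+10 m³/yr.
C = 152000/6.707e+10 = 2.266e-06 kg/m³ = 0.002266 mg/L = 2.266 µg/L.

2.27 µg/L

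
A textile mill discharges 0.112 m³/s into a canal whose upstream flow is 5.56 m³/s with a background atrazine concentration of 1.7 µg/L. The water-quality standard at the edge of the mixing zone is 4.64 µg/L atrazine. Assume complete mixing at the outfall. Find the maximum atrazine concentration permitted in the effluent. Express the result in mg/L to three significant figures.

1.7 µg/L = 0.0017 mg/L.
4.64 µg/L = 0.00464 mg/L.
Mass balance: 0.00464·5.672 = 0.112·Cₑ + 5.56·0.0017.
Cₑ = (0.02632 − 0.009452) / 0.112 = 0.1506 mg/L.

0.151 mg/L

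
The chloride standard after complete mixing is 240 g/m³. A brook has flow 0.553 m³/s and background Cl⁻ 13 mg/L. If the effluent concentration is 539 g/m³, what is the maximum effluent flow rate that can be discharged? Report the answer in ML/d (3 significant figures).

36.3 ML/d

Mass balance at complete mixing: C_std·(Q_w + Q_r) = Q_w·C_e + Q_r·C_b.
Rearranging, Q_w = Q_r·(C_std − C_b)/(C_e − C_std) = 0.553·(240 − 13) / (539 − 240) = 0.4198 m³/s.
= 36.27 ML/d.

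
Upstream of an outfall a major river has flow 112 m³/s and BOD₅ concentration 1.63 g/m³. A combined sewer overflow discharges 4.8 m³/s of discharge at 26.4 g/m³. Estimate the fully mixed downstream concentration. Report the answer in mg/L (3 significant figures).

2.65 mg/L

Flow-weighted mixing gives C = (4.8·26.4 + 112·1.63) / (4.8 + 112) = 309.3/116.8 = 2.648 mg/L.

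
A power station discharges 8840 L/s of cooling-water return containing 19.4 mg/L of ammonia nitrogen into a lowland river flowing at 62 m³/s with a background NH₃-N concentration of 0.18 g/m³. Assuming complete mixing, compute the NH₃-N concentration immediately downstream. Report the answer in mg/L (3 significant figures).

8840 L/s = 8.84 m³/s.
Flow-weighted mixing gives C = (8.84·19.4 + 62·0.18) / (8.84 + 62) = 182.7/70.84 = 2.578 mg/L.

2.58 mg/L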